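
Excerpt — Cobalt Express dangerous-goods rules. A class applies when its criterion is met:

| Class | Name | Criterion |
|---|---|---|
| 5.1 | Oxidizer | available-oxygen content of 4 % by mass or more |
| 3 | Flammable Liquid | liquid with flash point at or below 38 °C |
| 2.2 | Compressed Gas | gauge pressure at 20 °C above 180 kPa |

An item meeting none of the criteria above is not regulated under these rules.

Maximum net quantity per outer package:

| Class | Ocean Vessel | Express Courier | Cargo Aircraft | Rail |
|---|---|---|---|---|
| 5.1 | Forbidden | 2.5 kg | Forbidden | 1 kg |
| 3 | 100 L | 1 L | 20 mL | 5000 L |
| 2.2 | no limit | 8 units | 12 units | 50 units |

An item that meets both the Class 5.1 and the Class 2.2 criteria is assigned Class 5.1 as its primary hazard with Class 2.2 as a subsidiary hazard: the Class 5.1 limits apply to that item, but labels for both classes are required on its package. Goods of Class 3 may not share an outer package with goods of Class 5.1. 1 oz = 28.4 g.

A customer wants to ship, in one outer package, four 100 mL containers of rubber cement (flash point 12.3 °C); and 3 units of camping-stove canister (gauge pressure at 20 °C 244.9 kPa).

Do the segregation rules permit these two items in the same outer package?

Yes

Flash point 12.3 °C meets the Class 3 criterion (Flammable Liquid), so the rubber cement is Class 3.
Camping-stove canister: gauge pressure at 20 °C 244.9 kPa > 180 kPa → Class 2.2 (Compressed Gas).
No segregation rule bars Class 3 with Class 2.2.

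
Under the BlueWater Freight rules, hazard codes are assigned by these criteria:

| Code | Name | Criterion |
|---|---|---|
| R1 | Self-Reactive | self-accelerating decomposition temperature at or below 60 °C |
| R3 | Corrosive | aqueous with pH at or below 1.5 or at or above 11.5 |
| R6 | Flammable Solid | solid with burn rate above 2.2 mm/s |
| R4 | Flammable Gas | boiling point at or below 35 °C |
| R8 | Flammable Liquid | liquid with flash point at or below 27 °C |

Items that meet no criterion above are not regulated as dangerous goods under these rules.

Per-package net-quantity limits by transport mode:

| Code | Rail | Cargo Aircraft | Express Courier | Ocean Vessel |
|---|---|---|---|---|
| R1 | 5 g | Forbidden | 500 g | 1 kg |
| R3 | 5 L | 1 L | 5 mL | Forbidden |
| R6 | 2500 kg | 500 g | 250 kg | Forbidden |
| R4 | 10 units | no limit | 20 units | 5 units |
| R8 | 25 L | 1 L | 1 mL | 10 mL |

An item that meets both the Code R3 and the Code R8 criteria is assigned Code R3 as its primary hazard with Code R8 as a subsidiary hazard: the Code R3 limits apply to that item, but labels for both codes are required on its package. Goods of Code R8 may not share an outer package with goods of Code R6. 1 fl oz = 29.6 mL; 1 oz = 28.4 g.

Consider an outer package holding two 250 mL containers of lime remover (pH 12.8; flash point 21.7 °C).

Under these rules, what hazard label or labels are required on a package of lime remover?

Code R3 and R8

The lime remover has pH 12.8, which is ≥ 11.5, so it is Code R3 (Corrosive).
With flash point 21.7 °C (≤ 27 °C), the lime remover falls in Code R8.
By the precedence rule Code R3 is primary and Code R8 is subsidiary, and that rule requires both labels on the package.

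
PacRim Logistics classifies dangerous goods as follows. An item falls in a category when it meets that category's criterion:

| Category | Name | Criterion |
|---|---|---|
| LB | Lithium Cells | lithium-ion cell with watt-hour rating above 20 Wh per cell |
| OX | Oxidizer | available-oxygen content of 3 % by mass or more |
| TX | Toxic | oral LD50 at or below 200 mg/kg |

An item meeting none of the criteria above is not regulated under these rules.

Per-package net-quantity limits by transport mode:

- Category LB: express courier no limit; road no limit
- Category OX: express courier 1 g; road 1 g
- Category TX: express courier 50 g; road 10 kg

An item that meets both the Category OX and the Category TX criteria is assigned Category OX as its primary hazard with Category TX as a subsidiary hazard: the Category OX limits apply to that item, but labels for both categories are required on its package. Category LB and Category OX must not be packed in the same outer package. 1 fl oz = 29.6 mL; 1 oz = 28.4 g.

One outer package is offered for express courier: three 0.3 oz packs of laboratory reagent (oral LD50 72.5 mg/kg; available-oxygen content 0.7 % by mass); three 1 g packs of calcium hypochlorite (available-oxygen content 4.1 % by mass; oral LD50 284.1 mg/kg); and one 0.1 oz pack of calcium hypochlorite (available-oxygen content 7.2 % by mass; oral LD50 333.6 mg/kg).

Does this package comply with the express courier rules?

Laboratory reagent: oral LD50 72.5 mg/kg ≤ 200 mg/kg → Category TX (Toxic).
The calcium hypochlorite has available-oxygen content 4.1 % by mass, which is ≥ 3 % by mass, so it is Category OX (Oxidizer).
The calcium hypochlorite has available-oxygen content 7.2 % by mass, which is ≥ 3 % by mass, so it is Category OX (Oxidizer).
Total Category OX: (three 1 g packs = 3 g) + (one 0.1 oz pack = 2.84 g) = 5.84 g.
That exceeds the Category OX express courier limit of 1 g.
Category TX quantity: three 0.3 oz packs = 25.56 g.
25.56 g ≤ 50 g (express courier limit, Category TX) — within limit.
The segregation rule (Category LB with Category OX) does not apply to Category OX with Category TX.

No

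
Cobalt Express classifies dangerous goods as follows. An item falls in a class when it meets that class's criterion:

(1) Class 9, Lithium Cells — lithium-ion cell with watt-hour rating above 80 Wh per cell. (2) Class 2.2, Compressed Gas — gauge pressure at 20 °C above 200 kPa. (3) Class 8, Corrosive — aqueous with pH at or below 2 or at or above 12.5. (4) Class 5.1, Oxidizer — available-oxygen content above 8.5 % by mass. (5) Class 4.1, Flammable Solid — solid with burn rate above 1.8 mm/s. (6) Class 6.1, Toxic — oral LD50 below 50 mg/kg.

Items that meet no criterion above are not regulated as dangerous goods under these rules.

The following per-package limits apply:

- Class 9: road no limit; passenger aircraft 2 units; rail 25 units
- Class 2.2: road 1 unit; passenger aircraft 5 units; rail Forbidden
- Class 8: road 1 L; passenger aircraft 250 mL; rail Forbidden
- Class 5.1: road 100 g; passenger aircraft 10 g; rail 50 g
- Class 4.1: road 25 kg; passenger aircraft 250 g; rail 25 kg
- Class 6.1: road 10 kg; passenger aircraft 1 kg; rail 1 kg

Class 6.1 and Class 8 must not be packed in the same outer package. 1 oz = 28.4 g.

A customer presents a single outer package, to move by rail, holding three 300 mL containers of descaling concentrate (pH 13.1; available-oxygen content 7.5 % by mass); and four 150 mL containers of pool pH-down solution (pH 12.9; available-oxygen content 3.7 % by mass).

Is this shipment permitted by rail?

No

Descaling concentrate: pH 13.1 ≥ 12.5 → Class 8 (Corrosive).
pH 12.9 meets the Class 8 criterion (Corrosive), so the pool pH-down solution is Class 8.
Class 8 net quantity: (three 300 mL containers = 900 mL) + (four 150 mL containers = 600 mL) = 1.5 L.
Class 8 is Forbidden by rail.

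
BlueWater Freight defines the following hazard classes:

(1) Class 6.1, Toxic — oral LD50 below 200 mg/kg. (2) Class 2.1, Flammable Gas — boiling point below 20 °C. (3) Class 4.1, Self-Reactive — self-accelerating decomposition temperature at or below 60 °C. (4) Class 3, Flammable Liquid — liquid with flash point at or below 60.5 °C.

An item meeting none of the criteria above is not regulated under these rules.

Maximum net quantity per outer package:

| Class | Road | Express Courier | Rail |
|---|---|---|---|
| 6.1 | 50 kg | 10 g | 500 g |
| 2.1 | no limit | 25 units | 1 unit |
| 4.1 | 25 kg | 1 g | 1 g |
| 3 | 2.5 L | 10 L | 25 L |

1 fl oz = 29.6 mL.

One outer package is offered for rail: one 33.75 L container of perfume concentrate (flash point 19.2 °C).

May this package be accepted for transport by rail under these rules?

No

With flash point 19.2 °C (≤ 60.5 °C), the perfume concentrate falls in Class 3.
Class 3 quantity: 33.75 L.
33.75 L > 25 L (rail limit, Class 3) — over the limit.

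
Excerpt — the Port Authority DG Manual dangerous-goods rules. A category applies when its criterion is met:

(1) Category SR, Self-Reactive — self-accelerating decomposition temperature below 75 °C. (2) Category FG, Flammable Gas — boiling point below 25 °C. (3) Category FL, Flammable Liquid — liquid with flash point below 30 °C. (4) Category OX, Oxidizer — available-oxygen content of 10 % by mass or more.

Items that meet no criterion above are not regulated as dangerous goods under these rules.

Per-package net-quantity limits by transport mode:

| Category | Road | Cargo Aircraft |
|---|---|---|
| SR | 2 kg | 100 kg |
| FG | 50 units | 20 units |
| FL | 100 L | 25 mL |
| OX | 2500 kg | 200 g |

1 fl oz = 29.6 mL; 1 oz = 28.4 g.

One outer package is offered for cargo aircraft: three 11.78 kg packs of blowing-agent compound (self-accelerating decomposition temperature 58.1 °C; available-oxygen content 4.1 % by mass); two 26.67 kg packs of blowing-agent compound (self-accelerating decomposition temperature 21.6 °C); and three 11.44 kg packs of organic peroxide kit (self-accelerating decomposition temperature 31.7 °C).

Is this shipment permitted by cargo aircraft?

With self-accelerating decomposition temperature 58.1 °C (< 75 °C), the blowing-agent compound falls in Category SR.
Self-accelerating decomposition temperature 21.6 °C meets the Category SR criterion (Self-Reactive), so the blowing-agent compound is Category SR.
Self-accelerating decomposition temperature 31.7 °C meets the Category SR criterion (Self-Reactive), so the organic peroxide kit is Category SR.
Total Category SR: (three 11.78 kg packs = 35.34 kg) + (two 26.67 kg packs = 53.34 kg) + (three 11.44 kg packs = 34.32 kg) = 123 kg.
123 kg > 100 kg (cargo aircraft limit, Category SR) — over the limit.

No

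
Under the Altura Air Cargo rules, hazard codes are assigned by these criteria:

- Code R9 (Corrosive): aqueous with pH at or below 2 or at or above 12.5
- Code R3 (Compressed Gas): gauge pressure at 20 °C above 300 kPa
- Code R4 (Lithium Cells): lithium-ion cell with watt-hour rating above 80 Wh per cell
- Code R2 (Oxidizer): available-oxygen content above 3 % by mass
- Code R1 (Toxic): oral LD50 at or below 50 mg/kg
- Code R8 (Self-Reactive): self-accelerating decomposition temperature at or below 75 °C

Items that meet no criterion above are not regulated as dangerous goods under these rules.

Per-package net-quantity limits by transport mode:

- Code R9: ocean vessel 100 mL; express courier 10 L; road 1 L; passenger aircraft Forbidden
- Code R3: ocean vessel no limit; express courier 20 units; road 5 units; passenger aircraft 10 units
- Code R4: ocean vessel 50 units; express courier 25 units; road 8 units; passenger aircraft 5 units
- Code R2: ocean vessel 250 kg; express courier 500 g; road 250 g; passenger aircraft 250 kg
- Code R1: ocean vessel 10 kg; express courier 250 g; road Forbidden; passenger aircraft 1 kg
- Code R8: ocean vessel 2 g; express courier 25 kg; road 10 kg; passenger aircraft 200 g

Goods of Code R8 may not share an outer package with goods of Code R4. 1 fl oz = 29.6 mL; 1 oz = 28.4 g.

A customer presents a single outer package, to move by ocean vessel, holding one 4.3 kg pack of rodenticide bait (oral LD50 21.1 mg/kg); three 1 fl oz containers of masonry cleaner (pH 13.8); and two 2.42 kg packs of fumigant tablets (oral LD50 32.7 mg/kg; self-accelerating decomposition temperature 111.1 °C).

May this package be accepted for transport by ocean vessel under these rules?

Oral LD50 21.1 mg/kg meets the Code R1 criterion (Toxic), so the rodenticide bait is Code R1.
Masonry cleaner: pH 13.8 ≥ 12.5 → Code R9 (Corrosive).
Oral LD50 32.7 mg/kg meets the Code R1 criterion (Toxic), so the fumigant tablets are Code R1.
Total Code R1: 4.3 kg + (two 2.42 kg packs = 4.84 kg) = 9.14 kg.
That is within the Code R1 ocean vessel limit of 10 kg.
Code R9 quantity: three 1 fl oz containers = 88.8 mL.
That is within the Code R9 ocean vessel limit of 100 mL.
The segregation rule (Code R8 with Code R4) does not apply to Code R1 with Code R9.
Every hazard code is within its ocean vessel limit and no segregation rule is violated.

Yes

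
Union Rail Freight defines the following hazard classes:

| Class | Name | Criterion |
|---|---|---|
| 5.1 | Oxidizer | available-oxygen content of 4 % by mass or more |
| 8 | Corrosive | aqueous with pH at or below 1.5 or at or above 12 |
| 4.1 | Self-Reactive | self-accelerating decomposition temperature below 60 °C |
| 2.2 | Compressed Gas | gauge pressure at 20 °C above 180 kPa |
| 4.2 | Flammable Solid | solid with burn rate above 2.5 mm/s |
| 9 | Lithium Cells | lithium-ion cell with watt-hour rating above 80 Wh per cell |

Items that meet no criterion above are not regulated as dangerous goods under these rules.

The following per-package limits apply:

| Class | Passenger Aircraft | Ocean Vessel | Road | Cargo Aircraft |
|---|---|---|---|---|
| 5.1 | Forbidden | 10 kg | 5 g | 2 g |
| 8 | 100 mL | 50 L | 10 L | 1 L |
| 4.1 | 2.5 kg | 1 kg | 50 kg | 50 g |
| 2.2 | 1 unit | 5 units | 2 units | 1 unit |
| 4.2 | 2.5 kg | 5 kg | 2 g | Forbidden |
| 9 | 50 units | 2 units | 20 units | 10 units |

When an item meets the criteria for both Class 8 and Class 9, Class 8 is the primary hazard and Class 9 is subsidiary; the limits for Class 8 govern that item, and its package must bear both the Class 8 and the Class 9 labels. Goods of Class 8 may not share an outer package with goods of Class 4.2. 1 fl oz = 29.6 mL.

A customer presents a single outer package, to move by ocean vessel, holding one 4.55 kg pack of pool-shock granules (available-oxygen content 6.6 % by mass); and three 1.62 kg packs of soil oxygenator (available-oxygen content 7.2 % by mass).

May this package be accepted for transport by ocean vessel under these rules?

The pool-shock granules have available-oxygen content 6.6 % by mass, which is ≥ 4 % by mass, so they are Class 5.1 (Oxidizer).
Soil oxygenator: available-oxygen content 7.2 % by mass ≥ 4 % by mass → Class 5.1 (Oxidizer).
Class 5.1 net quantity: 4.55 kg + (three 1.62 kg packs = 4.86 kg) = 9.41 kg.
9.41 kg ≤ 10 kg (ocean vessel limit, Class 5.1) — within limit.

Yes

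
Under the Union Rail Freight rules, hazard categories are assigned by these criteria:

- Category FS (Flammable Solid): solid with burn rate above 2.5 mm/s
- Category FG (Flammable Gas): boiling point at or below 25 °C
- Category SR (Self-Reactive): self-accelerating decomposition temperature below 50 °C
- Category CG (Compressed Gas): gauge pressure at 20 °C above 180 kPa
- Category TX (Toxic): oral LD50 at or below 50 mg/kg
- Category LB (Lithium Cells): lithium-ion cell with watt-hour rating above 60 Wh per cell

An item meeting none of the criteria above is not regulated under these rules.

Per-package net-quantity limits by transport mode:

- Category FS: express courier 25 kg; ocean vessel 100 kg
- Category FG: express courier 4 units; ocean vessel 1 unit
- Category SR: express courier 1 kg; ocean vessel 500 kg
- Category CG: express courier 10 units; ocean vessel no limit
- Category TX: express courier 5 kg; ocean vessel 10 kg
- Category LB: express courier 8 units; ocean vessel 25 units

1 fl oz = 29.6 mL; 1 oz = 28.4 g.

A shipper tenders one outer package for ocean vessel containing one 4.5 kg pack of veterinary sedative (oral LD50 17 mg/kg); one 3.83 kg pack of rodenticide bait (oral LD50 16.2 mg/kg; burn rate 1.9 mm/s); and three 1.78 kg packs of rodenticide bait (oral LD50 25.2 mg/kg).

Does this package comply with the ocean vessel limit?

No

Oral LD50 17 mg/kg meets the Category TX criterion (Toxic), so the veterinary sedative is Category TX.
Oral LD50 16.2 mg/kg meets the Category TX criterion (Toxic), so the rodenticide bait is Category TX.
With oral LD50 25.2 mg/kg (≤ 50 mg/kg), the rodenticide bait falls in Category TX.
Category TX net quantity: 4.5 kg + 3.83 kg + (three 1.78 kg packs = 5.34 kg) = 13.67 kg.
13.67 kg exceeds the ocean vessel limit of 10 kg for Category TX.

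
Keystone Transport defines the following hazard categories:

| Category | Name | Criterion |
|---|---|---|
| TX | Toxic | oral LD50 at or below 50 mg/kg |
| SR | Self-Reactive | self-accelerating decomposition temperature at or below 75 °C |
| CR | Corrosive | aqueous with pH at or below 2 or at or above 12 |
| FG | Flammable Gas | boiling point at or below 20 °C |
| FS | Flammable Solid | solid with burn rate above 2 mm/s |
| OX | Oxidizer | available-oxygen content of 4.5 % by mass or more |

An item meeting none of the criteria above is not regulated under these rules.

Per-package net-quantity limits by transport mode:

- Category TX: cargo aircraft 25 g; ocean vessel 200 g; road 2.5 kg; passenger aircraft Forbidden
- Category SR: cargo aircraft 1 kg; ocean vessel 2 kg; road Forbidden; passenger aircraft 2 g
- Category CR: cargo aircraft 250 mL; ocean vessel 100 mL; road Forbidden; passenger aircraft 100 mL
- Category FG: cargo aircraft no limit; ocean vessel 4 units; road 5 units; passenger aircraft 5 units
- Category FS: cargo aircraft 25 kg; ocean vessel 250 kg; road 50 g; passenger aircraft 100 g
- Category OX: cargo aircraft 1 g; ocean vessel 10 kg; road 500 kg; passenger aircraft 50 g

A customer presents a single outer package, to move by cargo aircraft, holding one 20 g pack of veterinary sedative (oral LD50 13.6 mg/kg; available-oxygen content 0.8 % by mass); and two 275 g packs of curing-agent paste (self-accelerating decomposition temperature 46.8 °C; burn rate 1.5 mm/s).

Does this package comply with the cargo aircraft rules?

Veterinary sedative: oral LD50 13.6 mg/kg ≤ 50 mg/kg → Category TX (Toxic).
The curing-agent paste has self-accelerating decomposition temperature 46.8 °C, which is ≤ 75 °C, so it is Category SR (Self-Reactive).
Category SR quantity: two 275 g packs = 550 g.
550 g is within the cargo aircraft limit of 1 kg for Category SR.
Category TX quantity: 20 g.
That is within the Category TX cargo aircraft limit of 25 g.
Every hazard category is within its cargo aircraft limit and no segregation rule is violated.

Yes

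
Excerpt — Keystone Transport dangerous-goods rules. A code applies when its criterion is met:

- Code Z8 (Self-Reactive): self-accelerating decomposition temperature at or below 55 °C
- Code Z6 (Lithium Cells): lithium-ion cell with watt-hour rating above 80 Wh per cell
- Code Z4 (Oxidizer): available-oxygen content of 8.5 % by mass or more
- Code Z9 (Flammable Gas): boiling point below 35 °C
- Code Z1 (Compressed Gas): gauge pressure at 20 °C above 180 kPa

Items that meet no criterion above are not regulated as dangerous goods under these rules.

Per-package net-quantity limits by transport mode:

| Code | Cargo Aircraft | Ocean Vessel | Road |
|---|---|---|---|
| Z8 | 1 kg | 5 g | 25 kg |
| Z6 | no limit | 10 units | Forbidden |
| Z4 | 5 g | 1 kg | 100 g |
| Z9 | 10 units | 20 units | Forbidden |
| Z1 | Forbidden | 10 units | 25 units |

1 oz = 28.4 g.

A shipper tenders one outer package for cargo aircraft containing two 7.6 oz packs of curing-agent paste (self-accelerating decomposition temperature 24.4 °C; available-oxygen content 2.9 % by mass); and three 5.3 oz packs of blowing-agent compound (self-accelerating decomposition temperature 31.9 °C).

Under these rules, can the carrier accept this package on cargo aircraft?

With self-accelerating decomposition temperature 24.4 °C (≤ 55 °C), the curing-agent paste falls in Code Z8.
Self-accelerating decomposition temperature 31.9 °C meets the Code Z8 criterion (Self-Reactive), so the blowing-agent compound is Code Z8.
Total Code Z8: (two 7.6 oz packs = 431.68 g) + (three 5.3 oz packs = 451.56 g) = 883.24 g.
883.24 g is within the cargo aircraft limit of 1 kg for Code Z8.

Yes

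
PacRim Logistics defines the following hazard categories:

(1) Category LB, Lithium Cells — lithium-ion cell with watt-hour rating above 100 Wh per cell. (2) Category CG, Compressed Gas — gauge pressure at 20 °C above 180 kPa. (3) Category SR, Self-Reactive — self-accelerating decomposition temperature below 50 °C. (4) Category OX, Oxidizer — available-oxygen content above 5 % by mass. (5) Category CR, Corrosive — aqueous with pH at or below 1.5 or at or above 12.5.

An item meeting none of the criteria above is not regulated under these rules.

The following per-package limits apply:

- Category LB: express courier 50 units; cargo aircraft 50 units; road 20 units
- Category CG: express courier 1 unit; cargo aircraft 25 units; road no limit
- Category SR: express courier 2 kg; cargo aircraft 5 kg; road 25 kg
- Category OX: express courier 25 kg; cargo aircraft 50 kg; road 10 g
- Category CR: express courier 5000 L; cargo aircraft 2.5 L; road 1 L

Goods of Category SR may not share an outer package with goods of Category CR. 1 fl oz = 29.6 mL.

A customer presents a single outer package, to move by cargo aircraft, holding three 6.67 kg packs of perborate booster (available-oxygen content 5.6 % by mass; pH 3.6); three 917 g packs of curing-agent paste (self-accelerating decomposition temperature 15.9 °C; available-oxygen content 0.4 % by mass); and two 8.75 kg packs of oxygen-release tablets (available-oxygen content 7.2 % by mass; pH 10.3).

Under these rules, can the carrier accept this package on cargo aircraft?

Available-oxygen content 5.6 % by mass meets the Category OX criterion (Oxidizer), so the perborate booster is Category OX.
The curing-agent paste has self-accelerating decomposition temperature 15.9 °C, which is < 50 °C, so it is Category SR (Self-Reactive).
With available-oxygen content 7.2 % by mass (> 5 % by mass), the oxygen-release tablets fall in Category OX.
Total Category OX: (three 6.67 kg packs = 20.01 kg) + (two 8.75 kg packs = 17.5 kg) = 37.51 kg.
37.51 kg is within the cargo aircraft limit of 50 kg for Category OX.
Category SR quantity: three 917 g packs = 2.751 kg.
2.751 kg ≤ 5 kg (cargo aircraft limit, Category SR) — within limit.
The segregation rule (Category SR with Category CR) does not apply to Category OX with Category SR.
Every hazard category is within its cargo aircraft limit and no segregation rule is violated.

Yes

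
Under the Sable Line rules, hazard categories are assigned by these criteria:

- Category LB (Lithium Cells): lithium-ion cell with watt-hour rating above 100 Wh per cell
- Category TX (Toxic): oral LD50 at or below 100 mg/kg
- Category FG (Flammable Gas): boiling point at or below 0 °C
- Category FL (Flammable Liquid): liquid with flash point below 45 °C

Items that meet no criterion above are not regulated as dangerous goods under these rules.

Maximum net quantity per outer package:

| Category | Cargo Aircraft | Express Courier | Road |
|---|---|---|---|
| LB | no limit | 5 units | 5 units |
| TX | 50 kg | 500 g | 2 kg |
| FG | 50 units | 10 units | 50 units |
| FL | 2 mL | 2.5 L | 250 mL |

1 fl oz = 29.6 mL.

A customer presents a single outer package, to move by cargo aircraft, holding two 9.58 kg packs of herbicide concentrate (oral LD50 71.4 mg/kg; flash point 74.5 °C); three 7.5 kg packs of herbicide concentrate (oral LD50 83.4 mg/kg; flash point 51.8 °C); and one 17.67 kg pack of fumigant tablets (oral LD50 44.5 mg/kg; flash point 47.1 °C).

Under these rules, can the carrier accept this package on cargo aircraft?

No

With oral LD50 71.4 mg/kg (≤ 100 mg/kg), the herbicide concentrate falls in Category TX.
With oral LD50 83.4 mg/kg (≤ 100 mg/kg), the herbicide concentrate falls in Category TX.
Oral LD50 44.5 mg/kg meets the Category TX criterion (Toxic), so the fumigant tablets are Category TX.
Total Category TX: (two 9.58 kg packs = 19.16 kg) + (three 7.5 kg packs = 22.5 kg) + 17.67 kg = 59.33 kg.
59.33 kg > 50 kg (cargo aircraft limit, Category TX) — over the limit.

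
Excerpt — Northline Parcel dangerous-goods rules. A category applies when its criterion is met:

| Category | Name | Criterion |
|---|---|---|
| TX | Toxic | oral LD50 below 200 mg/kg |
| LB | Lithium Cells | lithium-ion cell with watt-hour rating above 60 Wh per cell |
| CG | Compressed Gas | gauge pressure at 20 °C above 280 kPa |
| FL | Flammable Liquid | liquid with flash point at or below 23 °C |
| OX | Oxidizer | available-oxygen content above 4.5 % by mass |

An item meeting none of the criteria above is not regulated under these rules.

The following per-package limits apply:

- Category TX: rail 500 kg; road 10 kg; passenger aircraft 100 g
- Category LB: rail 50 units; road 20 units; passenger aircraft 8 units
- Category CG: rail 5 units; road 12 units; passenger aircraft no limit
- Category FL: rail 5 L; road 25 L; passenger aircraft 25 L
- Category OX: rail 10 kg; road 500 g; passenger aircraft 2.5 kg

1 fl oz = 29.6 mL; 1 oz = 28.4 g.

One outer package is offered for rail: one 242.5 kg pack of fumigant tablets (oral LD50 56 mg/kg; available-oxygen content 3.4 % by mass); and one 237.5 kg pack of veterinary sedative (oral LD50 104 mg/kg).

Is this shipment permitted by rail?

The fumigant tablets have oral LD50 56 mg/kg, which is < 200 mg/kg, so they are Category TX (Toxic).
With oral LD50 104 mg/kg (< 200 mg/kg), the veterinary sedative falls in Category TX.
Category TX net quantity: 242.5 kg + 237.5 kg = 480 kg.
That is within the Category TX rail limit of 500 kg.

Yes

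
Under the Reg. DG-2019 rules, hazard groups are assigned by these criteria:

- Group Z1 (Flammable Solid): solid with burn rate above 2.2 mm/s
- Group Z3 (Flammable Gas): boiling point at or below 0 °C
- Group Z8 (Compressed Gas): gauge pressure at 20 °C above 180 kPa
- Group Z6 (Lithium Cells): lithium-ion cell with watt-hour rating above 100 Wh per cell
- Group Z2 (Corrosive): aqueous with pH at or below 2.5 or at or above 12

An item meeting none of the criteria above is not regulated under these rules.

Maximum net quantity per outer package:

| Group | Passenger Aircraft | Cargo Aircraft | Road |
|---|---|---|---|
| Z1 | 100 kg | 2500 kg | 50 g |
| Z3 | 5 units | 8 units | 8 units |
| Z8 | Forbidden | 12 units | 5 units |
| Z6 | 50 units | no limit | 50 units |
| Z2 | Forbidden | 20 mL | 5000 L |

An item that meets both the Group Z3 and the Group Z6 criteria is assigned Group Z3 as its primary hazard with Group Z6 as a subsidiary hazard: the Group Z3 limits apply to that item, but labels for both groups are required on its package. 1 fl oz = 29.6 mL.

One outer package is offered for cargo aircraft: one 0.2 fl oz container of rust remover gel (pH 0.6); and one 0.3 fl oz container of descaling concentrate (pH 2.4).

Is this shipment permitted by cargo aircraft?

pH 0.6 meets the Group Z2 criterion (Corrosive), so the rust remover gel is Group Z2.
The descaling concentrate has pH 2.4, which is ≤ 2.5, so it is Group Z2 (Corrosive).
Group Z2 net quantity: (one 0.2 fl oz container = 5.92 mL) + (one 0.3 fl oz container = 8.88 mL) = 14.8 mL.
14.8 mL ≤ 20 mL (cargo aircraft limit, Group Z2) — within limit.

Yes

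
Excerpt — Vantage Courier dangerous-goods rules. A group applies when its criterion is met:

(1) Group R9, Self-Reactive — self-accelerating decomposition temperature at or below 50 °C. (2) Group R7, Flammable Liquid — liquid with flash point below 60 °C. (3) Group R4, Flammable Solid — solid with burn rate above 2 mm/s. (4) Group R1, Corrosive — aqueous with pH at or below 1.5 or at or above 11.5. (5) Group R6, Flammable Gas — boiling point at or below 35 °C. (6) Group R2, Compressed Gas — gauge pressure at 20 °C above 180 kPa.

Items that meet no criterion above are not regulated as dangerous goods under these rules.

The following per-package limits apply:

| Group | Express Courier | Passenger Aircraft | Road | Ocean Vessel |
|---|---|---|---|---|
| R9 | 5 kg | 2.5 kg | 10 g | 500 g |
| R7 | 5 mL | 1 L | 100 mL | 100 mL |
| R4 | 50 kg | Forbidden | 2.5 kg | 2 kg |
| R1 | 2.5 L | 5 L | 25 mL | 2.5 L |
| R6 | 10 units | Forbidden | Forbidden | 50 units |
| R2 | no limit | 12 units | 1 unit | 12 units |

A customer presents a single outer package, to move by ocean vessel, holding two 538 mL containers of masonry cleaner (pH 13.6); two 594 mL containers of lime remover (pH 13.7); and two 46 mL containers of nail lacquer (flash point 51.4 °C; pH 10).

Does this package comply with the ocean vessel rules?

Yes

pH 13.6 meets the Group R1 criterion (Corrosive), so the masonry cleaner is Group R1.
With pH 13.7 (≥ 11.5), the lime remover falls in Group R1.
With flash point 51.4 °C (< 60 °C), the nail lacquer falls in Group R7.
Total Group R1: (two 538 mL containers = 1.076 L) + (two 594 mL containers = 1.188 L) = 2.264 L.
2.264 L ≤ 2.5 L (ocean vessel limit, Group R1) — within limit.
Group R7 quantity: two 46 mL containers = 92 mL.
92 mL is within the ocean vessel limit of 100 mL for Group R7.
Every hazard group is within its ocean vessel limit and no segregation rule is violated.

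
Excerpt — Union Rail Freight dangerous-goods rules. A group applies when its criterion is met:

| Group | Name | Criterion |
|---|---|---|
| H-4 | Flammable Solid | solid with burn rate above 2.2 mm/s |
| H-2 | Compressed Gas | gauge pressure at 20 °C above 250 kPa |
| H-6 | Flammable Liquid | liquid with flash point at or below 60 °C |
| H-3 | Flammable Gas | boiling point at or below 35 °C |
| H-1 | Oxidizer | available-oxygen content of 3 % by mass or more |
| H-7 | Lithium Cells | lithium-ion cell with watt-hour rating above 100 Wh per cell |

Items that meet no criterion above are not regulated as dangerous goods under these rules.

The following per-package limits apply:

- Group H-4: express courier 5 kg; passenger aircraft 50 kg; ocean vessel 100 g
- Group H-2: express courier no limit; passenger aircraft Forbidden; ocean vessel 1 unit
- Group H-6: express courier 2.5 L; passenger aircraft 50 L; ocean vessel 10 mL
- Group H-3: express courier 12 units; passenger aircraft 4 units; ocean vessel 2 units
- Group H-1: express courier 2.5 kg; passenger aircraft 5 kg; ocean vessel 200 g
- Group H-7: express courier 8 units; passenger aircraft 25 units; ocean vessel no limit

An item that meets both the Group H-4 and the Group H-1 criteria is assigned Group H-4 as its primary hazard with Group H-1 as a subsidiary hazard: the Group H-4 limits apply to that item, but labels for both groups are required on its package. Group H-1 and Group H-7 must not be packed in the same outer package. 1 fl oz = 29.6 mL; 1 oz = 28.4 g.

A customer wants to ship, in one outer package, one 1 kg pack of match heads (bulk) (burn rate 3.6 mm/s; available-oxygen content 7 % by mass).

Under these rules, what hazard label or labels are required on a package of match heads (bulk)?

Group H-1 and H-4

The match heads (bulk) have burn rate 3.6 mm/s, which is > 2.2 mm/s, so they are Group H-4 (Flammable Solid).
With available-oxygen content 7 % by mass (≥ 3 % by mass), the match heads (bulk) fall in Group H-1.
By the precedence rule Group H-4 is primary and Group H-1 is subsidiary, and that rule requires both labels on the package.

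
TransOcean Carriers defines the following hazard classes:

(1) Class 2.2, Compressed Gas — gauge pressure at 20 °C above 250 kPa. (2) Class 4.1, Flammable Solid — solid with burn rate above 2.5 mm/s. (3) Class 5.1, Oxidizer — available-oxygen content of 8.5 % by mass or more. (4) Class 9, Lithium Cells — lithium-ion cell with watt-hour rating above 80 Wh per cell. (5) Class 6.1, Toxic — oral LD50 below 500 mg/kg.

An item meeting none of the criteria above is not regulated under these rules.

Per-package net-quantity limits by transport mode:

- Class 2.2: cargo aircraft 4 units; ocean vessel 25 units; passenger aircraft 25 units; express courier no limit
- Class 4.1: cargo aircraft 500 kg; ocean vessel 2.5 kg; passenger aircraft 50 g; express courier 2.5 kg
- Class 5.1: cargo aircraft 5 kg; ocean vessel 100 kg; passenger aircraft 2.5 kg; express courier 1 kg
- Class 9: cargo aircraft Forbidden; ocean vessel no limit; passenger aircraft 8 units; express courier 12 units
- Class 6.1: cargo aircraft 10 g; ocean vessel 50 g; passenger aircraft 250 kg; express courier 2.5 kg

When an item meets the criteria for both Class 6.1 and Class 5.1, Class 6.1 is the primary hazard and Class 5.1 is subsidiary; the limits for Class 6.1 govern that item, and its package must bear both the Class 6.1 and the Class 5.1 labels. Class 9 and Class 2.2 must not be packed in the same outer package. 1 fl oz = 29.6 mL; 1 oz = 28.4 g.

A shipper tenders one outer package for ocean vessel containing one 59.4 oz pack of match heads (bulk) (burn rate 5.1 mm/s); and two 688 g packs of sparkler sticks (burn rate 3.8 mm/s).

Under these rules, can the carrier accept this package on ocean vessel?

No

Burn rate 5.1 mm/s meets the Class 4.1 criterion (Flammable Solid), so the match heads (bulk) are Class 4.1.
Burn rate 3.8 mm/s meets the Class 4.1 criterion (Flammable Solid), so the sparkler sticks are Class 4.1.
Class 4.1 net quantity: (one 59.4 oz pack = 1686.96 g) + (two 688 g packs = 1.376 kg) = 3062.96 g.
That exceeds the Class 4.1 ocean vessel limit of 2.5 kg.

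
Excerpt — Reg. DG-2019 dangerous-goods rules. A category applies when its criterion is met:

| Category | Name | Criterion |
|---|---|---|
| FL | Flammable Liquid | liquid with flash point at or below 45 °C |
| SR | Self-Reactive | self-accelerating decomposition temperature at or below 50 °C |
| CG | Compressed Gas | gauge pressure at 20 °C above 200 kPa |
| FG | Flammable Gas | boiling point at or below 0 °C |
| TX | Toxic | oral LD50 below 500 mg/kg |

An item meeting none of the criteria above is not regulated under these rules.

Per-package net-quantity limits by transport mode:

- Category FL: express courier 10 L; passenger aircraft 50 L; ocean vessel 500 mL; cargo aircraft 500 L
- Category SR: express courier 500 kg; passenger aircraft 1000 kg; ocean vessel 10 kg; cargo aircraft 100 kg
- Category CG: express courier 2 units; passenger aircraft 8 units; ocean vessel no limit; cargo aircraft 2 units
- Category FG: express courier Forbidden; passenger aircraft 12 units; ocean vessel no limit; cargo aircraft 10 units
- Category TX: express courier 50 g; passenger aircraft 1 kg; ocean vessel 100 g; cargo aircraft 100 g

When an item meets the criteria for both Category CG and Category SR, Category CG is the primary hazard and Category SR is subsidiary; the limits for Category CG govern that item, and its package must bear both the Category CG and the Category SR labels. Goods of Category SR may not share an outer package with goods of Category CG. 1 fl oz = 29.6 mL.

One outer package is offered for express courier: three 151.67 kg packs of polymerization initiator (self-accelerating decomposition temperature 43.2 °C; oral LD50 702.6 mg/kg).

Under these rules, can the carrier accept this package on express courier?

Yes

With self-accelerating decomposition temperature 43.2 °C (≤ 50 °C), the polymerization initiator falls in Category SR.
Category SR quantity: three 151.67 kg packs = 455.01 kg.
That is within the Category SR express courier limit of 500 kg.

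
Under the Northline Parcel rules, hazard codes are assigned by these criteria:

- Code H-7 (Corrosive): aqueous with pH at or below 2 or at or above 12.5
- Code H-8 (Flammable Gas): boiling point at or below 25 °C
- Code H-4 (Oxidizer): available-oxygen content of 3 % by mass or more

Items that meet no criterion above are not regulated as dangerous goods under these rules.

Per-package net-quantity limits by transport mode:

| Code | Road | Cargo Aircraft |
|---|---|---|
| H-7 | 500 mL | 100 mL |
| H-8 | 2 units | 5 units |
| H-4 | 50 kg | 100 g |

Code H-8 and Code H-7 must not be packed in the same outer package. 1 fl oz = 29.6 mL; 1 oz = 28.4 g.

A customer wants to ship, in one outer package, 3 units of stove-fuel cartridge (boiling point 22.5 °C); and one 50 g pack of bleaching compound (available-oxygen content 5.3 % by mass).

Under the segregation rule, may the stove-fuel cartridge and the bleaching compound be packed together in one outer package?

With boiling point 22.5 °C (≤ 25 °C), the stove-fuel cartridge falls in Code H-8.
Bleaching compound: available-oxygen content 5.3 % by mass ≥ 3 % by mass → Code H-4 (Oxidizer).
No segregation rule bars Code H-8 with Code H-4.

Yes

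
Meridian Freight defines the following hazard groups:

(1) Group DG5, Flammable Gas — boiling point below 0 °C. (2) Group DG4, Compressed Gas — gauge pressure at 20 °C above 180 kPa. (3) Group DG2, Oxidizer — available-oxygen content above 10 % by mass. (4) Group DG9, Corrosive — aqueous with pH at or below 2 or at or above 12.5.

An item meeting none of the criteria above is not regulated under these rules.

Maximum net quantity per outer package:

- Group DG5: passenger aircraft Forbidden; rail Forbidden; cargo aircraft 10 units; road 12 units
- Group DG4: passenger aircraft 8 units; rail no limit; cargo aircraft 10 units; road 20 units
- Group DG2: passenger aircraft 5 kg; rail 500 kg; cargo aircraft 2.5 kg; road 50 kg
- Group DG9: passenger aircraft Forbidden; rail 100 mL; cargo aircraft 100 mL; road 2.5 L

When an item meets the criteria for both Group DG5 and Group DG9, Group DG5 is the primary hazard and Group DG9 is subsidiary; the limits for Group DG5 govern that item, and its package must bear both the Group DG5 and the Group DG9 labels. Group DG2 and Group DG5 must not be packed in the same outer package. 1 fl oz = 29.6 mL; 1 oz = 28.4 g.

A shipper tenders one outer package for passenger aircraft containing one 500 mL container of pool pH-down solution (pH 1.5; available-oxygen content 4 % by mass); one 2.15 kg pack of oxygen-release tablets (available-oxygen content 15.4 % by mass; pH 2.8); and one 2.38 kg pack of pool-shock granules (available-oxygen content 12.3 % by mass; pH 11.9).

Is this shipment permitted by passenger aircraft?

pH 1.5 meets the Group DG9 criterion (Corrosive), so the pool pH-down solution is Group DG9.
The oxygen-release tablets have available-oxygen content 15.4 % by mass, which is > 10 % by mass, so they are Group DG2 (Oxidizer).
Available-oxygen content 12.3 % by mass meets the Group DG2 criterion (Oxidizer), so the pool-shock granules are Group DG2.
Group DG9 quantity: 500 mL.
By passenger aircraft, Group DG9 is Forbidden regardless of quantity.
Group DG2 net quantity: 2.15 kg + 2.38 kg = 4.53 kg.
4.53 kg ≤ 5 kg (passenger aircraft limit, Group DG2) — within limit.
The segregation rule (Group DG2 with Group DG5) does not apply to Group DG9 with Group DG2.

No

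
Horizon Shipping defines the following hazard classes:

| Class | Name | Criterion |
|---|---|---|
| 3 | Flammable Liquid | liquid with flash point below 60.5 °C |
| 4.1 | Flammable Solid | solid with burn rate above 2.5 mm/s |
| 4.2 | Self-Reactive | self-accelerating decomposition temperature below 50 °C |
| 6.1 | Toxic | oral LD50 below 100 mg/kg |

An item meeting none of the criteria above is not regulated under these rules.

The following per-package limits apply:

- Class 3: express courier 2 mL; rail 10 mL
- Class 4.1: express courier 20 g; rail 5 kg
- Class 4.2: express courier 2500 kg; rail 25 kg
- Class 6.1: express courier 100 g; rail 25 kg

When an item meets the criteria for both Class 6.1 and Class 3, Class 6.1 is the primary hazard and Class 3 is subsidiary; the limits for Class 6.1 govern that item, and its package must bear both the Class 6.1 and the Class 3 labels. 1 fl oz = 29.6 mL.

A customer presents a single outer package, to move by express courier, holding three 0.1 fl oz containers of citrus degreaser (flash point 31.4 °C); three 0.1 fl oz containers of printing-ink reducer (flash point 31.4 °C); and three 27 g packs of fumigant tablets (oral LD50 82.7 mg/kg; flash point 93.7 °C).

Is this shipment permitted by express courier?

With flash point 31.4 °C (< 60.5 °C), the citrus degreaser falls in Class 3.
Printing-ink reducer: flash point 31.4 °C < 60.5 °C → Class 3 (Flammable Liquid).
The fumigant tablets have oral LD50 82.7 mg/kg, which is < 100 mg/kg, so they are Class 6.1 (Toxic).
Class 3 net quantity: (three 0.1 fl oz containers = 8.88 mL) + (three 0.1 fl oz containers = 8.88 mL) = 17.76 mL.
That exceeds the Class 3 express courier limit of 2 mL.
Class 6.1 quantity: three 27 g packs = 81 g.
81 g is within the express courier limit of 100 g for Class 6.1.

No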